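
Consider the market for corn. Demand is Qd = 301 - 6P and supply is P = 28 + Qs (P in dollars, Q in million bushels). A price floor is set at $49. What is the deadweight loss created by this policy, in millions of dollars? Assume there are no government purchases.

Rearranging supply gives Qs = P - 28. Equilibrium: 301 - 6P = P - 28, so 329 = 7P and P* = 47, Q* = 19.
Because the floor (49) lies above the market-clearing price, it is binding.
At P = 49: Qd = 301 - 6·49 = 7 and Qs = 49 - 28 = 21.
Quantity traded falls to 7. At Q = 7 the demand price is (301 - 7)/6 = 49 and the supply price is 28 + 7 = 35.
Deadweight loss = ½ · (49 - 35) · (19 - 7) = ½ · 14 · 12 = 84.

84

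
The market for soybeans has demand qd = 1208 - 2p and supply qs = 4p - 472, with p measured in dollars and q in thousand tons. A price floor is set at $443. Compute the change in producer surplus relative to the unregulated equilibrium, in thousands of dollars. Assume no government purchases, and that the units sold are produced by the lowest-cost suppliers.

In a free market, 1208 - 2p = 4p - 472 gives the equilibrium p* = 280, q* = 648.
Because the floor (443) lies above the market-clearing price, it is binding.
At p = 443: qd = 1208 - 2·443 = 322 and qs = 4·443 - 472 = 1300.
Producer surplus without the control is ½ · (280 - 118) · 648 = 52488.
With the floor, 322 units are sold at 443. The supply price at q = 322 is 198.5, so PS = ½ · [(443 - 118) + (443 - 198.5)] · 322 = 91689.5.
Change in producer surplus = 91689.5 - 52488 = 39201.5.

39201.5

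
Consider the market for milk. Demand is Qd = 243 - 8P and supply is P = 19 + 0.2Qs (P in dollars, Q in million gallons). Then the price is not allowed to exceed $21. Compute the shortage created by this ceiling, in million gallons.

Rearranging supply gives Qs = 5P - 95. In a free market, 243 - 8P = 5P - 95 gives the equilibrium P* = 26, Q* = 35.
Since 21 < 26, the ceiling is binding.
At P = 21: Qd = 243 - 8·21 = 75 and Qs = 5·21 - 95 = 10.
Shortage = Qd - Qs = 75 - 10 = 65.

65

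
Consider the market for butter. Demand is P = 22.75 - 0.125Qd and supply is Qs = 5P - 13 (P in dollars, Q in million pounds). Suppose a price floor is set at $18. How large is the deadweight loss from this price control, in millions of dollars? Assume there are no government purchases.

93.6

Rearranging demand gives Qd = 182 - 8P. In a free market, 182 - 8P = 5P - 13 gives the equilibrium P* = 15, Q* = 62.
Since 18 > 15, the floor is binding.
At P = 18: Qd = 182 - 8·18 = 38 and Qs = 5·18 - 13 = 77.
Quantity traded falls to 38. At Q = 38 the demand price is (182 - 38)/8 = 18 and the supply price is (13 + 38)/5 = 10.2.
Deadweight loss = ½ · (18 - 10.2) · (62 - 38) = ½ · 7.8 · 24 = 93.6.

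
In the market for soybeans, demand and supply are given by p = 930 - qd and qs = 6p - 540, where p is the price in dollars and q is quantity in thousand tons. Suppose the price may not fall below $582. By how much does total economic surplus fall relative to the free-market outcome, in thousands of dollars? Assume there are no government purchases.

Rearranging demand gives qd = 930 - p. Setting quantity demanded equal to quantity supplied, 930 - p = 6p - 540, gives p* = 210 and q* = 720.
Because the floor (582) lies above the market-clearing price, it is binding.
At p = 582: qd = 930 - 582 = 348 and qs = 6·582 - 540 = 2952.
Quantity traded falls to 348. At q = 348 the demand price is 930 - 348 = 582 and the supply price is (540 + 348)/6 = 148.
Deadweight loss = ½ · (582 - 148) · (720 - 348) = ½ · 434 · 372 = 80724.

80724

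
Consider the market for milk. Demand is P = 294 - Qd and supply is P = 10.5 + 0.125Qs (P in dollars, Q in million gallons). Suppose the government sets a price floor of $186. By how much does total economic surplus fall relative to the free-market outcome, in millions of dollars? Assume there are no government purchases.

Rearranging demand gives Qd = 294 - P; rearranging supply gives Qs = 8P - 84. Setting quantity demanded equal to quantity supplied, 294 - P = 8P - 84, gives P* = 42 and Q* = 252.
The floor of 186 is above the equilibrium price 42, so it binds.
At P = 186: Qd = 294 - 186 = 108 and Qs = 8·186 - 84 = 1404.
Quantity traded falls to 108. At Q = 108 the demand price is 294 - 108 = 186 and the supply price is (84 + 108)/8 = 24.
Deadweight loss = ½ · (186 - 24) · (252 - 108) = ½ · 162 · 144 = 11664.

11664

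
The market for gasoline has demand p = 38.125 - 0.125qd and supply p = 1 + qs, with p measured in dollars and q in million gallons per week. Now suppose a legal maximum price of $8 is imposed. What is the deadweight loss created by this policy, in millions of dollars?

380.25

Rearranging demand gives qd = 305 - 8p; rearranging supply gives qs = p - 1. Without the control the market clears where 305 - 8p = p - 1, i.e. p* = 34 and q* = 33.
Since 8 < 34, the ceiling is binding.
At p = 8: qd = 305 - 8·8 = 241 and qs = 8 - 1 = 7.
Quantity traded falls to 7. At q = 7 the demand price is (305 - 7)/8 = 37.25 and the supply price is 1 + 7 = 8.
Deadweight loss = ½ · (37.25 - 8) · (33 - 7) = ½ · 29.25 · 26 = 380.25.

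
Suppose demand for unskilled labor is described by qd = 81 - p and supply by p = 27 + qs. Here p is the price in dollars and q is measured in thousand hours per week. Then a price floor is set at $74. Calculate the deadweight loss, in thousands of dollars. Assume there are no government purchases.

Rearranging supply gives qs = p - 27. Equilibrium: 81 - p = p - 27, so 108 = 2p and p* = 54, q* = 27.
Since 74 > 54, the floor is binding.
At p = 74: qd = 81 - 74 = 7 and qs = 74 - 27 = 47.
Quantity traded falls to 7. At q = 7 the demand price is 81 - 7 = 74 and the supply price is 27 + 7 = 34.
Deadweight loss = ½ · (74 - 34) · (27 - 7) = ½ · 40 · 20 = 400.

400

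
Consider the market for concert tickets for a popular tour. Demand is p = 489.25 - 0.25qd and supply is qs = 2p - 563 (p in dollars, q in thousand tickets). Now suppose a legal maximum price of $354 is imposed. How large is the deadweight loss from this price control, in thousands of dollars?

6534

Rearranging demand gives qd = 1957 - 4p. Equilibrium: 1957 - 4p = 2p - 563, so 2520 = 6p and p* = 420, q* = 277.
Since 354 < 420, the ceiling is binding.
At p = 354: qd = 1957 - 4·354 = 541 and qs = 2·354 - 563 = 145.
Quantity traded falls to 145. At q = 145 the demand price is (1957 - 145)/4 = 453 and the supply price is (563 + 145)/2 = 354.
Deadweight loss = ½ · (453 - 354) · (277 - 145) = ½ · 99 · 132 = 6534.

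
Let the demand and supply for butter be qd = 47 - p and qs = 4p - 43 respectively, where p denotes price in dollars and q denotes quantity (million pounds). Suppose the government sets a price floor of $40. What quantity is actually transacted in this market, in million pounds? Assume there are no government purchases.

7

Equilibrium: 47 - p = 4p - 43, so 90 = 5p and p* = 18, q* = 29.
Since 40 > 18, the floor is binding.
At p = 40: qd = 47 - 40 = 7 and qs = 4·40 - 43 = 117.
The quantity actually transacted is the short side, demand: 7.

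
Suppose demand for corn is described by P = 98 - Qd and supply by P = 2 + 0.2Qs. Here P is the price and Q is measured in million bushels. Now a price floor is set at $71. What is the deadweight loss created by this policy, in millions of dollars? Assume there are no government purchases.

Rearranging demand gives Qd = 98 - P; rearranging supply gives Qs = 5P - 10. Without the control the market clears where 98 - P = 5P - 10, i.e. P* = 18 and Q* = 80.
Since 71 > 18, the floor is binding.
At P = 71: Qd = 98 - 71 = 27 and Qs = 5·71 - 10 = 345.
Quantity traded falls to 27. At Q = 27 the demand price is 98 - 27 = 71 and the supply price is (10 + 27)/5 = 7.4.
Deadweight loss = ½ · (71 - 7.4) · (80 - 27) = ½ · 63.6 · 53 = 1685.4.

1685.4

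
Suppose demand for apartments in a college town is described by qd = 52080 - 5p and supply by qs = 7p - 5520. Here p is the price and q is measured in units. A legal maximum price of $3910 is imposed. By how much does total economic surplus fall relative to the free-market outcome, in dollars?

In a free market, 52080 - 5p = 7p - 5520 gives the equilibrium p* = 4800, q* = 28080.
Because the ceiling (3910) lies below the market-clearing price, it is binding.
At p = 3910: qd = 52080 - 5·3910 = 32530 and qs = 7·3910 - 5520 = 21850.
Quantity traded falls to 21850. At q = 21850 the demand price is (52080 - 21850)/5 = 6046 and the supply price is (5520 + 21850)/7 = 3910.
Deadweight loss = ½ · (6046 - 3910) · (28080 - 21850) = ½ · 2136 · 6230 = 6653640.

6653640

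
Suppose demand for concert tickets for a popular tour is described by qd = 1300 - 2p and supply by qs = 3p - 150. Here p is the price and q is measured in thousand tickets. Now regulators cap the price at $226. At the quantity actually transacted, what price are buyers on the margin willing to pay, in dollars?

386

Equilibrium: 1300 - 2p = 3p - 150, so 1450 = 5p and p* = 290, q* = 720.
Because the ceiling (226) lies below the market-clearing price, it is binding.
At p = 226: qd = 1300 - 2·226 = 848 and qs = 3·226 - 150 = 528.
Only 528 units reach the market. On the demand curve, the marginal buyer's willingness to pay at q = 528 is (1300 - 528)/2 = 386.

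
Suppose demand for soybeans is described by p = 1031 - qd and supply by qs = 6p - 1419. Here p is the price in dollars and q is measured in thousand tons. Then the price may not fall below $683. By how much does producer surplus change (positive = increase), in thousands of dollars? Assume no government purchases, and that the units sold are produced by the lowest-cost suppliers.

106643.25

Rearranging demand gives qd = 1031 - p. Setting quantity demanded equal to quantity supplied, 1031 - p = 6p - 1419, gives p* = 350 and q* = 681.
The floor of 683 is above the equilibrium price 350, so it binds.
At p = 683: qd = 1031 - 683 = 348 and qs = 6·683 - 1419 = 2679.
Producer surplus without the control is ½ · (350 - 236.5) · 681 = 38646.75.
With the floor, 348 units are sold at 683. The supply price at q = 348 is 294.5, so PS = ½ · [(683 - 236.5) + (683 - 294.5)] · 348 = 145290.
Change in producer surplus = 145290 - 38646.75 = 106643.25.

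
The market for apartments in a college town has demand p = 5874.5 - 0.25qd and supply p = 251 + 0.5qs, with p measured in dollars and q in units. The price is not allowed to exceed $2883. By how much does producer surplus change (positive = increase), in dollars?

-7127577

Rearranging demand gives qd = 23498 - 4p; rearranging supply gives qs = 2p - 502. In a free market, 23498 - 4p = 2p - 502 gives the equilibrium p* = 4000, q* = 7498.
Since 2883 < 4000, the ceiling is binding.
At p = 2883: qd = 23498 - 4·2883 = 11966 and qs = 2·2883 - 502 = 5264.
Producer surplus without the control is ½ · (4000 - 251) · 7498 = 14055001.
With the ceiling, producers sell 5264 units at 2883, so PS = ½ · (2883 - 251) · 5264 = 6927424.
Change in producer surplus = 6927424 - 14055001 = -7127577.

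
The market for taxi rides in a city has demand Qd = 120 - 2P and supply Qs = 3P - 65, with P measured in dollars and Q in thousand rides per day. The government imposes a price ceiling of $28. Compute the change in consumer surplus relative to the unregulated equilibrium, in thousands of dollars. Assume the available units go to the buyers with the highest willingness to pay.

-11.25

Without the control the market clears where 120 - 2P = 3P - 65, i.e. P* = 37 and Q* = 46.
Since 28 < 37, the ceiling is binding.
At P = 28: Qd = 120 - 2·28 = 64 and Qs = 3·28 - 65 = 19.
Consumer surplus without the control is ½ · (60 - 37) · 46 = 529.
With the ceiling, 19 units are sold at 28 (assume they go to the highest-value buyers). The demand price at Q = 19 is 50.5, so CS = ½ · [(60 - 28) + (50.5 - 28)] · 19 = 517.75.
Change in consumer surplus = 517.75 - 529 = -11.25.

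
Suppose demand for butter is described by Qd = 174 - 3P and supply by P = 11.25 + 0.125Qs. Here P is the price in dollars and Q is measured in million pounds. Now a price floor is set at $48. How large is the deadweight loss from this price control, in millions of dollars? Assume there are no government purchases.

1188

Rearranging supply gives Qs = 8P - 90. Setting quantity demanded equal to quantity supplied, 174 - 3P = 8P - 90, gives P* = 24 and Q* = 102.
Because the floor (48) lies above the market-clearing price, it is binding.
At P = 48: Qd = 174 - 3·48 = 30 and Qs = 8·48 - 90 = 294.
Quantity traded falls to 30. At Q = 30 the demand price is (174 - 30)/3 = 48 and the supply price is (90 + 30)/8 = 15.
Deadweight loss = ½ · (48 - 15) · (102 - 30) = ½ · 33 · 72 = 1188.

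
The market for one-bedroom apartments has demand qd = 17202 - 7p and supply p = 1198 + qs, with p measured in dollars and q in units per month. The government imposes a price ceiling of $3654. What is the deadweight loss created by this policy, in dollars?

0

Rearranging supply gives qs = p - 1198. Without the control the market clears where 17202 - 7p = p - 1198, i.e. p* = 2300 and q* = 1102.
Since 3654 is above p* = 2300, the ceiling does not bind and the free-market outcome prevails.
Since the control does not bind, no trades are prevented and deadweight loss is zero.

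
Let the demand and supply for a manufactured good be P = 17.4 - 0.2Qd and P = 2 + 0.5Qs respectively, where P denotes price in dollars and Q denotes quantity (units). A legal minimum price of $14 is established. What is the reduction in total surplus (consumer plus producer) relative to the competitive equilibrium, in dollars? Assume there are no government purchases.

8.75

Rearranging demand gives Qd = 87 - 5P; rearranging supply gives Qs = 2P - 4. Without the control the market clears where 87 - 5P = 2P - 4, i.e. P* = 13 and Q* = 22.
Since 14 > 13, the floor is binding.
At P = 14: Qd = 87 - 5·14 = 17 and Qs = 2·14 - 4 = 24.
Quantity traded falls to 17. At Q = 17 the demand price is (87 - 17)/5 = 14 and the supply price is (4 + 17)/2 = 10.5.
Deadweight loss = ½ · (14 - 10.5) · (22 - 17) = ½ · 3.5 · 5 = 8.75.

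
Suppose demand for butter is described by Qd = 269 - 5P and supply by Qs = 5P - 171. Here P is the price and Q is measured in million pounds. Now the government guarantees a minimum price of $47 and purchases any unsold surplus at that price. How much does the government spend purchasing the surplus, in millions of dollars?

1410

Without the control the market clears where 269 - 5P = 5P - 171, i.e. P* = 44 and Q* = 49.
The floor of 47 is above the equilibrium price 44, so it binds.
At P = 47: Qd = 269 - 5·47 = 34 and Qs = 5·47 - 171 = 64.
Surplus = Qs - Qd = 30.
Government expenditure = surplus × support price = 30 × 47 = 1410.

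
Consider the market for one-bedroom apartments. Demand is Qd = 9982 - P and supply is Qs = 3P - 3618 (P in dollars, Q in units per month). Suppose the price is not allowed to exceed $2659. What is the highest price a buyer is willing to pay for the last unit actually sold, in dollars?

5623

In a free market, 9982 - P = 3P - 3618 gives the equilibrium P* = 3400, Q* = 6582.
The ceiling of 2659 is below the equilibrium price 3400, so it binds.
At P = 2659: Qd = 9982 - 2659 = 7323 and Qs = 3·2659 - 3618 = 4359.
Only 4359 units reach the market. On the demand curve, the marginal buyer's willingness to pay at Q = 4359 is (9982 - 4359) = 5623.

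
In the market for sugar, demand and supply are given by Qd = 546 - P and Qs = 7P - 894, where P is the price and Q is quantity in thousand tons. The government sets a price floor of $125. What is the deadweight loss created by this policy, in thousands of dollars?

Without the control the market clears where 546 - P = 7P - 894, i.e. P* = 180 and Q* = 366.
Since 125 is below P* = 180, the floor does not bind and the free-market outcome prevails.
Since the control does not bind, no trades are prevented and deadweight loss is zero.

0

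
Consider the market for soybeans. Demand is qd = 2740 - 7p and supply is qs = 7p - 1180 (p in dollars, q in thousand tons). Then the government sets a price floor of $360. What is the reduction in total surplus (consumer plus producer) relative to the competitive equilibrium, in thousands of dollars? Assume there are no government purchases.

Equilibrium: 2740 - 7p = 7p - 1180, so 3920 = 14p and p* = 280, q* = 780.
The floor of 360 is above the equilibrium price 280, so it binds.
At p = 360: qd = 2740 - 7·360 = 220 and qs = 7·360 - 1180 = 1340.
Quantity traded falls to 220. At q = 220 the demand price is (2740 - 220)/7 = 360 and the supply price is (1180 + 220)/7 = 200.
Deadweight loss = ½ · (360 - 200) · (780 - 220) = ½ · 160 · 560 = 44800.

44800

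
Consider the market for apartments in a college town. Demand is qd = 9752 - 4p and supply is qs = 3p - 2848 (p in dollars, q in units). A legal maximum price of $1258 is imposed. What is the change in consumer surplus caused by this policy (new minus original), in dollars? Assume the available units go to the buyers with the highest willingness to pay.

171407.5

Setting quantity demanded equal to quantity supplied, 9752 - 4p = 3p - 2848, gives p* = 1800 and q* = 2552.
Since 1258 < 1800, the ceiling is binding.
At p = 1258: qd = 9752 - 4·1258 = 4720 and qs = 3·1258 - 2848 = 926.
Consumer surplus without the control is ½ · (2438 - 1800) · 2552 = 814088.
With the ceiling, 926 units are sold at 1258 (assume they go to the highest-value buyers). The demand price at q = 926 is 2206.5, so CS = ½ · [(2438 - 1258) + (2206.5 - 1258)] · 926 = 985495.5.
Change in consumer surplus = 985495.5 - 814088 = 171407.5.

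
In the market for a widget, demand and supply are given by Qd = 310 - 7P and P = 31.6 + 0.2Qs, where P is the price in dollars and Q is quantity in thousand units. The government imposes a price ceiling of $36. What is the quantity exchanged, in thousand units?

22

Rearranging supply gives Qs = 5P - 158. Setting quantity demanded equal to quantity supplied, 310 - 7P = 5P - 158, gives P* = 39 and Q* = 37.
Because the ceiling (36) lies below the market-clearing price, it is binding.
At P = 36: Qd = 310 - 7·36 = 58 and Qs = 5·36 - 158 = 22.
The quantity actually transacted is the short side, supply: 22.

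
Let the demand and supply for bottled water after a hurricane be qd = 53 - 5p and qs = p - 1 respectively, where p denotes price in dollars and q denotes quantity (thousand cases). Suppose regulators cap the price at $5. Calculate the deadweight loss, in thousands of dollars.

9.6

Setting quantity demanded equal to quantity supplied, 53 - 5p = p - 1, gives p* = 9 and q* = 8.
Since 5 < 9, the ceiling is binding.
At p = 5: qd = 53 - 5·5 = 28 and qs = 5 - 1 = 4.
Quantity traded falls to 4. At q = 4 the demand price is (53 - 4)/5 = 9.8 and the supply price is 1 + 4 = 5.
Deadweight loss = ½ · (9.8 - 5) · (8 - 4) = ½ · 4.8 · 4 = 9.6.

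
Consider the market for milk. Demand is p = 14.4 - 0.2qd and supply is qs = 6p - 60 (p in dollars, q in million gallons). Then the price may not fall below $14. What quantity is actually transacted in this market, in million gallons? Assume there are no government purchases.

Rearranging demand gives qd = 72 - 5p. In a free market, 72 - 5p = 6p - 60 gives the equilibrium p* = 12, q* = 12.
Since 14 > 12, the floor is binding.
At p = 14: qd = 72 - 5·14 = 2 and qs = 6·14 - 60 = 24.
The quantity actually transacted is the short side, demand: 2.

2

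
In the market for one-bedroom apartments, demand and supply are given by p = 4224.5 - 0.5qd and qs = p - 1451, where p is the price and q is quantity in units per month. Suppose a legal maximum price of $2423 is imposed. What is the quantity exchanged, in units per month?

Rearranging demand gives qd = 8449 - 2p. Setting quantity demanded equal to quantity supplied, 8449 - 2p = p - 1451, gives p* = 3300 and q* = 1849.
Since 2423 < 3300, the ceiling is binding.
At p = 2423: qd = 8449 - 2·2423 = 3603 and qs = 2423 - 1451 = 972.
The quantity actually transacted is the short side, supply: 972.

972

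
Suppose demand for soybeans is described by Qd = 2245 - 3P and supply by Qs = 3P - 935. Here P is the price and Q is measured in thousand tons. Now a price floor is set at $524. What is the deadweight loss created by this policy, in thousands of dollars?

0

Equilibrium: 2245 - 3P = 3P - 935, so 3180 = 6P and P* = 530, Q* = 655.
The floor of 524 is below the equilibrium price 530, so it is not binding; the market clears at P* = 530, Q* = 655.
Since the control does not bind, no trades are prevented and deadweight loss is zero.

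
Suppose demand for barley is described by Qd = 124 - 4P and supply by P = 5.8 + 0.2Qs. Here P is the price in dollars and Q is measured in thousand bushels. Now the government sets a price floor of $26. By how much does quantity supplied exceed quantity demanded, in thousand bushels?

81

Rearranging supply gives Qs = 5P - 29. In a free market, 124 - 4P = 5P - 29 gives the equilibrium P* = 17, Q* = 56.
Because the floor (26) lies above the market-clearing price, it is binding.
At P = 26: Qd = 124 - 4·26 = 20 and Qs = 5·26 - 29 = 101.
Surplus = Qs - Qd = 101 - 20 = 81.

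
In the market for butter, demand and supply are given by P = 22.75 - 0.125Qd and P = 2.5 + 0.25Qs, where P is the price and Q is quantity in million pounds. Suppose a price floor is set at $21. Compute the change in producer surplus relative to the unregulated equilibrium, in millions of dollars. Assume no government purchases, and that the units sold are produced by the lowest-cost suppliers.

Rearranging demand gives Qd = 182 - 8P; rearranging supply gives Qs = 4P - 10. In a free market, 182 - 8P = 4P - 10 gives the equilibrium P* = 16, Q* = 54.
The floor of 21 is above the equilibrium price 16, so it binds.
At P = 21: Qd = 182 - 8·21 = 14 and Qs = 4·21 - 10 = 74.
Producer surplus without the control is ½ · (16 - 2.5) · 54 = 364.5.
With the floor, 14 units are sold at 21. The supply price at Q = 14 is 6, so PS = ½ · [(21 - 2.5) + (21 - 6)] · 14 = 234.5.
Change in producer surplus = 234.5 - 364.5 = -130.

-130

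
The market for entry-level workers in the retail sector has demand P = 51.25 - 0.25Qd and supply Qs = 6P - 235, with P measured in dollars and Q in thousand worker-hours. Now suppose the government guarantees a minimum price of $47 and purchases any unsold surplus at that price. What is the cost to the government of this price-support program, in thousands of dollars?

1410

Rearranging demand gives Qd = 205 - 4P. Without the control the market clears where 205 - 4P = 6P - 235, i.e. P* = 44 and Q* = 29.
Because the floor (47) lies above the market-clearing price, it is binding.
At P = 47: Qd = 205 - 4·47 = 17 and Qs = 6·47 - 235 = 47.
Surplus = Qs - Qd = 30.
Government expenditure = surplus × support price = 30 × 47 = 1410.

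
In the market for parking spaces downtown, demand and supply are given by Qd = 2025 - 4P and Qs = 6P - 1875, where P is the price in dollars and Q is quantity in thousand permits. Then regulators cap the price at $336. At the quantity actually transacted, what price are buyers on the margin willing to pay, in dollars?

471

Equilibrium: 2025 - 4P = 6P - 1875, so 3900 = 10P and P* = 390, Q* = 465.
Because the ceiling (336) lies below the market-clearing price, it is binding.
At P = 336: Qd = 2025 - 4·336 = 681 and Qs = 6·336 - 1875 = 141.
Only 141 units reach the market. On the demand curve, the marginal buyer's willingness to pay at Q = 141 is (2025 - 141)/4 = 471.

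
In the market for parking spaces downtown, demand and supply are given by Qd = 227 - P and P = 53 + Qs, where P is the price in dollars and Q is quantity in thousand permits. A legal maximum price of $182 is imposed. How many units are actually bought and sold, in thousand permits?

87

Rearranging supply gives Qs = P - 53. Setting quantity demanded equal to quantity supplied, 227 - P = P - 53, gives P* = 140 and Q* = 87.
Since 182 is above P* = 140, the ceiling does not bind and the free-market outcome prevails.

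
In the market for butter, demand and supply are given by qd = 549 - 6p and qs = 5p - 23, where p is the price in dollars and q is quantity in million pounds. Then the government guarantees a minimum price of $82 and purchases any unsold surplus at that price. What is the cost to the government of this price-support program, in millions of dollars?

Equilibrium: 549 - 6p = 5p - 23, so 572 = 11p and p* = 52, q* = 237.
The floor of 82 is above the equilibrium price 52, so it binds.
At p = 82: qd = 549 - 6·82 = 57 and qs = 5·82 - 23 = 387.
Surplus = qs - qd = 330.
Government expenditure = surplus × support price = 330 × 82 = 27060.

27060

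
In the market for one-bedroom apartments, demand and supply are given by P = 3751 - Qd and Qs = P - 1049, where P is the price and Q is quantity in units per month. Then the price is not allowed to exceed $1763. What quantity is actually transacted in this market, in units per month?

714

Rearranging demand gives Qd = 3751 - P. Equilibrium: 3751 - P = P - 1049, so 4800 = 2P and P* = 2400, Q* = 1351.
The ceiling of 1763 is below the equilibrium price 2400, so it binds.
At P = 1763: Qd = 3751 - 1763 = 1988 and Qs = 1763 - 1049 = 714.
The quantity actually transacted is the short side, supply: 714.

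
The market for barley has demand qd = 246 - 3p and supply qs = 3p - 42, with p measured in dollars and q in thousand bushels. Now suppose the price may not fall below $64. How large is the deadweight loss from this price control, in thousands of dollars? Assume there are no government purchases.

768

In a free market, 246 - 3p = 3p - 42 gives the equilibrium p* = 48, q* = 102.
Since 64 > 48, the floor is binding.
At p = 64: qd = 246 - 3·64 = 54 and qs = 3·64 - 42 = 150.
Quantity traded falls to 54. At q = 54 the demand price is (246 - 54)/3 = 64 and the supply price is (42 + 54)/3 = 32.
Deadweight loss = ½ · (64 - 32) · (102 - 54) = ½ · 32 · 48 = 768.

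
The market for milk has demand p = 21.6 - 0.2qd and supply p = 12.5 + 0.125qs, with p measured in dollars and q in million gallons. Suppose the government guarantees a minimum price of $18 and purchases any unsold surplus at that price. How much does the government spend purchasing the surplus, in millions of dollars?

Rearranging demand gives qd = 108 - 5p; rearranging supply gives qs = 8p - 100. Setting quantity demanded equal to quantity supplied, 108 - 5p = 8p - 100, gives p* = 16 and q* = 28.
The floor of 18 is above the equilibrium price 16, so it binds.
At p = 18: qd = 108 - 5·18 = 18 and qs = 8·18 - 100 = 44.
Surplus = qs - qd = 26.
Government expenditure = surplus × support price = 26 × 18 = 468.

468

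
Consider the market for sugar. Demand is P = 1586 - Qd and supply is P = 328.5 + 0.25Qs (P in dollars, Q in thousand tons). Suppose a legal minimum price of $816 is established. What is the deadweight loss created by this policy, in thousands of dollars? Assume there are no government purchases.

Rearranging demand gives Qd = 1586 - P; rearranging supply gives Qs = 4P - 1314. In a free market, 1586 - P = 4P - 1314 gives the equilibrium P* = 580, Q* = 1006.
Since 816 > 580, the floor is binding.
At P = 816: Qd = 1586 - 816 = 770 and Qs = 4·816 - 1314 = 1950.
Quantity traded falls to 770. At Q = 770 the demand price is 1586 - 770 = 816 and the supply price is (1314 + 770)/4 = 521.
Deadweight loss = ½ · (816 - 521) · (1006 - 770) = ½ · 295 · 236 = 34810.

34810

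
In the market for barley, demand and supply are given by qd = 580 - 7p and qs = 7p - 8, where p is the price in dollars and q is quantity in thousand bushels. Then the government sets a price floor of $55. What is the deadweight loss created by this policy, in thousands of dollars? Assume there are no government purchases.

Setting quantity demanded equal to quantity supplied, 580 - 7p = 7p - 8, gives p* = 42 and q* = 286.
Since 55 > 42, the floor is binding.
At p = 55: qd = 580 - 7·55 = 195 and qs = 7·55 - 8 = 377.
Quantity traded falls to 195. At q = 195 the demand price is (580 - 195)/7 = 55 and the supply price is (8 + 195)/7 = 29.
Deadweight loss = ½ · (55 - 29) · (286 - 195) = ½ · 26 · 91 = 1183.

1183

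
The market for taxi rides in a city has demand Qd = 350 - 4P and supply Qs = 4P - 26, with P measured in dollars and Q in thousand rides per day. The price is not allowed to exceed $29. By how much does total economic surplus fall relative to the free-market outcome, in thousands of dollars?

Setting quantity demanded equal to quantity supplied, 350 - 4P = 4P - 26, gives P* = 47 and Q* = 162.
Because the ceiling (29) lies below the market-clearing price, it is binding.
At P = 29: Qd = 350 - 4·29 = 234 and Qs = 4·29 - 26 = 90.
Quantity traded falls to 90. At Q = 90 the demand price is (350 - 90)/4 = 65 and the supply price is (26 + 90)/4 = 29.
Deadweight loss = ½ · (65 - 29) · (162 - 90) = ½ · 36 · 72 = 1296.

1296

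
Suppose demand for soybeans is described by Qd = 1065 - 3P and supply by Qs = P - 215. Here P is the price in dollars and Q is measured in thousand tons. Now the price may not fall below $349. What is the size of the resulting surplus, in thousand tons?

Without the control the market clears where 1065 - 3P = P - 215, i.e. P* = 320 and Q* = 105.
Since 349 > 320, the floor is binding.
At P = 349: Qd = 1065 - 3·349 = 18 and Qs = 349 - 215 = 134.
Surplus = Qs - Qd = 134 - 18 = 116.

116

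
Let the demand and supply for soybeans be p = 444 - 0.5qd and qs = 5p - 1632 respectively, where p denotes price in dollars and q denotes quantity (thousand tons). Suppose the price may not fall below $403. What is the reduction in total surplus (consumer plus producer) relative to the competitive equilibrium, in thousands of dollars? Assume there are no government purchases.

Rearranging demand gives qd = 888 - 2p. Without the control the market clears where 888 - 2p = 5p - 1632, i.e. p* = 360 and q* = 168.
Because the floor (403) lies above the market-clearing price, it is binding.
At p = 403: qd = 888 - 2·403 = 82 and qs = 5·403 - 1632 = 383.
Quantity traded falls to 82. At q = 82 the demand price is (888 - 82)/2 = 403 and the supply price is (1632 + 82)/5 = 342.8.
Deadweight loss = ½ · (403 - 342.8) · (168 - 82) = ½ · 60.2 · 86 = 2588.6.

2588.6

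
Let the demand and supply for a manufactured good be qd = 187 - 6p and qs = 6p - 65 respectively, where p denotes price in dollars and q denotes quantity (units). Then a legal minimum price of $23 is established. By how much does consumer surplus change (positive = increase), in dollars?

-110

In a free market, 187 - 6p = 6p - 65 gives the equilibrium p* = 21, q* = 61.
Since 23 > 21, the floor is binding.
At p = 23: qd = 187 - 6·23 = 49 and qs = 6·23 - 65 = 73.
Consumer surplus without the control is ½ · (187/6 - 21) · 61 = 3721/12.
With the floor, consumers buy 49 units at 23, so CS = ½ · (187/6 - 23) · 49 = 2401/12.
Change in consumer surplus = 2401/12 - 3721/12 = -110.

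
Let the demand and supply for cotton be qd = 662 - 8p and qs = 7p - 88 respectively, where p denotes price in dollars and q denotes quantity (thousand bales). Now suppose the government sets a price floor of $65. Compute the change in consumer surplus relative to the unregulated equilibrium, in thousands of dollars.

In a free market, 662 - 8p = 7p - 88 gives the equilibrium p* = 50, q* = 262.
Since 65 > 50, the floor is binding.
At p = 65: qd = 662 - 8·65 = 142 and qs = 7·65 - 88 = 367.
Consumer surplus without the control is ½ · (82.75 - 50) · 262 = 4290.25.
With the floor, consumers buy 142 units at 65, so CS = ½ · (82.75 - 65) · 142 = 1260.25.
Change in consumer surplus = 1260.25 - 4290.25 = -3030.

-3030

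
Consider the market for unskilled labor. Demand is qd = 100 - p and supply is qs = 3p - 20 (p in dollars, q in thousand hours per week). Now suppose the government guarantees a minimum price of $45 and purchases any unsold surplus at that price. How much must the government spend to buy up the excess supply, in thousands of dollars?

2700

Without the control the market clears where 100 - p = 3p - 20, i.e. p* = 30 and q* = 70.
Because the floor (45) lies above the market-clearing price, it is binding.
At p = 45: qd = 100 - 45 = 55 and qs = 3·45 - 20 = 115.
Surplus = qs - qd = 60.
Government expenditure = surplus × support price = 60 × 45 = 2700.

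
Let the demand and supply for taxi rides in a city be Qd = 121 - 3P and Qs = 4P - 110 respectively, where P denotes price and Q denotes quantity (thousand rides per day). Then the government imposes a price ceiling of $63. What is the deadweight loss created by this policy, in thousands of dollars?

Without the control the market clears where 121 - 3P = 4P - 110, i.e. P* = 33 and Q* = 22.
Since 63 is above P* = 33, the ceiling does not bind and the free-market outcome prevails.
Since the control does not bind, no trades are prevented and deadweight loss is zero.

0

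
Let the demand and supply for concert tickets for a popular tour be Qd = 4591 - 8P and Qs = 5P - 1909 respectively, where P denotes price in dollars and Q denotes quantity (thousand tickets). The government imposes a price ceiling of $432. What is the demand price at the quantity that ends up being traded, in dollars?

Setting quantity demanded equal to quantity supplied, 4591 - 8P = 5P - 1909, gives P* = 500 and Q* = 591.
Since 432 < 500, the ceiling is binding.
At P = 432: Qd = 4591 - 8·432 = 1135 and Qs = 5·432 - 1909 = 251.
Only 251 units reach the market. On the demand curve, the marginal buyer's willingness to pay at Q = 251 is (4591 - 251)/8 = 542.5.

542.5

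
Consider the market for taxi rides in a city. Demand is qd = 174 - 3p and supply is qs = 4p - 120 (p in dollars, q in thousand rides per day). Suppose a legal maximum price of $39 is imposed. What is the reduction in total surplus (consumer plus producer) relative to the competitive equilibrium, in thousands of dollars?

Equilibrium: 174 - 3p = 4p - 120, so 294 = 7p and p* = 42, q* = 48.
The ceiling of 39 is below the equilibrium price 42, so it binds.
At p = 39: qd = 174 - 3·39 = 57 and qs = 4·39 - 120 = 36.
Quantity traded falls to 36. At q = 36 the demand price is (174 - 36)/3 = 46 and the supply price is (120 + 36)/4 = 39.
Deadweight loss = ½ · (46 - 39) · (48 - 36) = ½ · 7 · 12 = 42.

42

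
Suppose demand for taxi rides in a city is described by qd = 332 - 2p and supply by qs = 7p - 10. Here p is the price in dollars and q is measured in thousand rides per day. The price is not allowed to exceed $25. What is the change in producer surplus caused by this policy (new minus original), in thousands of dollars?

Without the control the market clears where 332 - 2p = 7p - 10, i.e. p* = 38 and q* = 256.
Because the ceiling (25) lies below the market-clearing price, it is binding.
At p = 25: qd = 332 - 2·25 = 282 and qs = 7·25 - 10 = 165.
Producer surplus without the control is ½ · (38 - 10/7) · 256 = 32768/7.
With the ceiling, producers sell 165 units at 25, so PS = ½ · (25 - 10/7) · 165 = 27225/14.
Change in producer surplus = 27225/14 - 32768/7 = -2736.5.

-2736.5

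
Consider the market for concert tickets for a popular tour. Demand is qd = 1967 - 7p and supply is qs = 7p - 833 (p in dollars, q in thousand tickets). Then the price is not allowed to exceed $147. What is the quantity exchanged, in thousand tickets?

Without the control the market clears where 1967 - 7p = 7p - 833, i.e. p* = 200 and q* = 567.
Since 147 < 200, the ceiling is binding.
At p = 147: qd = 1967 - 7·147 = 938 and qs = 7·147 - 833 = 196.
The quantity actually transacted is the short side, supply: 196.

196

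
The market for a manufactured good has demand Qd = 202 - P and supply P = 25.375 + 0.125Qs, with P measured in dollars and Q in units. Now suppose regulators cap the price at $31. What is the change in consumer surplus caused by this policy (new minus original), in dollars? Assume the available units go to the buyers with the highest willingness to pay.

-5642

Rearranging supply gives Qs = 8P - 203. Without the control the market clears where 202 - P = 8P - 203, i.e. P* = 45 and Q* = 157.
Since 31 < 45, the ceiling is binding.
At P = 31: Qd = 202 - 31 = 171 and Qs = 8·31 - 203 = 45.
Consumer surplus without the control is ½ · (202 - 45) · 157 = 12324.5.
With the ceiling, 45 units are sold at 31 (assume they go to the highest-value buyers). The demand price at Q = 45 is 157, so CS = ½ · [(202 - 31) + (157 - 31)] · 45 = 6682.5.
Change in consumer surplus = 6682.5 - 12324.5 = -5642.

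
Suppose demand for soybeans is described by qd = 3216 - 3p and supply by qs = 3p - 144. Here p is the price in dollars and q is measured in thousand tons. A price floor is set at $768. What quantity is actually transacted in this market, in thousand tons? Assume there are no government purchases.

912

In a free market, 3216 - 3p = 3p - 144 gives the equilibrium p* = 560, q* = 1536.
Since 768 > 560, the floor is binding.
At p = 768: qd = 3216 - 3·768 = 912 and qs = 3·768 - 144 = 2160.
The quantity actually transacted is the short side, demand: 912.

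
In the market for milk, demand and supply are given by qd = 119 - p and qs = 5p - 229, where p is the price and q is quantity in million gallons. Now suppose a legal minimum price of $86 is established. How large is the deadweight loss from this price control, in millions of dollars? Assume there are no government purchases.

Setting quantity demanded equal to quantity supplied, 119 - p = 5p - 229, gives p* = 58 and q* = 61.
Since 86 > 58, the floor is binding.
At p = 86: qd = 119 - 86 = 33 and qs = 5·86 - 229 = 201.
Quantity traded falls to 33. At q = 33 the demand price is 119 - 33 = 86 and the supply price is (229 + 33)/5 = 52.4.
Deadweight loss = ½ · (86 - 52.4) · (61 - 33) = ½ · 33.6 · 28 = 470.4.

470.4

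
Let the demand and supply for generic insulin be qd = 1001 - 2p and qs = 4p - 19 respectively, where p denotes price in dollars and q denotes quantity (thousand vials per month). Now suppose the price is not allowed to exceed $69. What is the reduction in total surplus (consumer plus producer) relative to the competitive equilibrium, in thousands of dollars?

In a free market, 1001 - 2p = 4p - 19 gives the equilibrium p* = 170, q* = 661.
Since 69 < 170, the ceiling is binding.
At p = 69: qd = 1001 - 2·69 = 863 and qs = 4·69 - 19 = 257.
Quantity traded falls to 257. At q = 257 the demand price is (1001 - 257)/2 = 372 and the supply price is (19 + 257)/4 = 69.
Deadweight loss = ½ · (372 - 69) · (661 - 257) = ½ · 303 · 404 = 61206.

61206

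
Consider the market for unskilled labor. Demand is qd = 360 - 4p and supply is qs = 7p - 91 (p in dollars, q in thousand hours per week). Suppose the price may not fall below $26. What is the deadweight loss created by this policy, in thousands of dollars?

In a free market, 360 - 4p = 7p - 91 gives the equilibrium p* = 41, q* = 196.
The floor of 26 is below the equilibrium price 41, so it is not binding; the market clears at p* = 41, q* = 196.
Since the control does not bind, no trades are prevented and deadweight loss is zero.

0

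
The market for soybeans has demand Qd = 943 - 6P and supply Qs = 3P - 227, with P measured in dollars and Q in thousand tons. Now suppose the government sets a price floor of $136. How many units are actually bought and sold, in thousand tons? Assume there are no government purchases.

127

Without the control the market clears where 943 - 6P = 3P - 227, i.e. P* = 130 and Q* = 163.
Since 136 > 130, the floor is binding.
At P = 136: Qd = 943 - 6·136 = 127 and Qs = 3·136 - 227 = 181.
The quantity actually transacted is the short side, demand: 127.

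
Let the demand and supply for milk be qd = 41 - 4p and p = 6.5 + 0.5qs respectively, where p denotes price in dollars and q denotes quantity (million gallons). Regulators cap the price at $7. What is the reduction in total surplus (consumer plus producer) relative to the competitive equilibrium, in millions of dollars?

6

Rearranging supply gives qs = 2p - 13. Setting quantity demanded equal to quantity supplied, 41 - 4p = 2p - 13, gives p* = 9 and q* = 5.
The ceiling of 7 is below the equilibrium price 9, so it binds.
At p = 7: qd = 41 - 4·7 = 13 and qs = 2·7 - 13 = 1.
Quantity traded falls to 1. At q = 1 the demand price is (41 - 1)/4 = 10 and the supply price is (13 + 1)/2 = 7.
Deadweight loss = ½ · (10 - 7) · (5 - 1) = ½ · 3 · 4 = 6.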